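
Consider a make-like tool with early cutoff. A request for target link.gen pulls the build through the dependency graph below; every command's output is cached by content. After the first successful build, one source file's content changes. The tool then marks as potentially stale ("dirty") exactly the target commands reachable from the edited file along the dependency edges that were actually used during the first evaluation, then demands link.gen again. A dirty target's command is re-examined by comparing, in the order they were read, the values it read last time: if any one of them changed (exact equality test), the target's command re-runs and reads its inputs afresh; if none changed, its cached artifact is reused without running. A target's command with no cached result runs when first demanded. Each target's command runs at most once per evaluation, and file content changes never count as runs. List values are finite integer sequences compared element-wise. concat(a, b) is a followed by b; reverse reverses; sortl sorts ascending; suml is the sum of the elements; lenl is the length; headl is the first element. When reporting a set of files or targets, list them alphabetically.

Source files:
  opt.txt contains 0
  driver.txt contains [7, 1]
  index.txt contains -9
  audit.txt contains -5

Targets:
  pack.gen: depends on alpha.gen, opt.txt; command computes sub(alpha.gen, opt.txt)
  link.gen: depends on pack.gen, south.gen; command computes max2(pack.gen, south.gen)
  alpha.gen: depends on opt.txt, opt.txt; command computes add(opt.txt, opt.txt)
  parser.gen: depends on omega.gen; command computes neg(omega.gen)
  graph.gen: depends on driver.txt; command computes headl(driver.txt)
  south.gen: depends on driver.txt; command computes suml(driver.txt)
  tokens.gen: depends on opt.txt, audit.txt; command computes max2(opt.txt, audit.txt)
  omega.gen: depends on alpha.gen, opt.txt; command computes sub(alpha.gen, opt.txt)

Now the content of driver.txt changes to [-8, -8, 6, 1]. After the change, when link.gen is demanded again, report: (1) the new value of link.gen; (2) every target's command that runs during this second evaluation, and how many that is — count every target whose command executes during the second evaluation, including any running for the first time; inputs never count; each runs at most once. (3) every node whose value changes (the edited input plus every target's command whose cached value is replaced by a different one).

First demand of the output computes:
  alpha.gen = add(0, 0) = 0
  pack.gen = sub(0, 0) = 0
  south.gen = suml([7, 1]) = 8
  link.gen = max2(0, 8) = 8

After the edit, cleaning proceeds:
  south.gen: a read changed (driver.txt [7, 1]->[-8, -8, 6, 1]) — executes, giving -9.
  link.gen: a read changed (south.gen 8->-9) — executes, giving 0.

Demanding link.gen again yields 0.
2 target commands run: link.gen, south.gen.
The nodes whose values change: driver.txt, link.gen, south.gen.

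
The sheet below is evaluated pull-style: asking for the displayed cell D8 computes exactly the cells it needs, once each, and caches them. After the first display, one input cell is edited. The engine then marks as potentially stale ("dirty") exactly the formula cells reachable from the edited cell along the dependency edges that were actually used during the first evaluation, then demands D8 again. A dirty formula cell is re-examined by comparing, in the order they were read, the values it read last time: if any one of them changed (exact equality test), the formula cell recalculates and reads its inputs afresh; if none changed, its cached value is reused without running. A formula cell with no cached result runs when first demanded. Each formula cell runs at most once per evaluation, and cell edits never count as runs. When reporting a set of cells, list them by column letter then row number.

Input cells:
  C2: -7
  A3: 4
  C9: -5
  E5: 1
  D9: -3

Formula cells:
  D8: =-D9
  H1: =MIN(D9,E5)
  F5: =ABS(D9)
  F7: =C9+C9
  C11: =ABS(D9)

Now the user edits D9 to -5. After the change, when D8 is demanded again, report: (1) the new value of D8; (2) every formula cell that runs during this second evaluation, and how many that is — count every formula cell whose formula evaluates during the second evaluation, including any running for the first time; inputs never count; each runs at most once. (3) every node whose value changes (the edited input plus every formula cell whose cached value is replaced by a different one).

Demanding D8 again yields 5.
1 formula cells run: D8.
The nodes whose values change: D8, D9.

First demand of the output computes:
  D8 = -(-3) = 3

After the edit, cleaning proceeds:
  D8: a read changed (D9 -3->-5) — executes, giving 5.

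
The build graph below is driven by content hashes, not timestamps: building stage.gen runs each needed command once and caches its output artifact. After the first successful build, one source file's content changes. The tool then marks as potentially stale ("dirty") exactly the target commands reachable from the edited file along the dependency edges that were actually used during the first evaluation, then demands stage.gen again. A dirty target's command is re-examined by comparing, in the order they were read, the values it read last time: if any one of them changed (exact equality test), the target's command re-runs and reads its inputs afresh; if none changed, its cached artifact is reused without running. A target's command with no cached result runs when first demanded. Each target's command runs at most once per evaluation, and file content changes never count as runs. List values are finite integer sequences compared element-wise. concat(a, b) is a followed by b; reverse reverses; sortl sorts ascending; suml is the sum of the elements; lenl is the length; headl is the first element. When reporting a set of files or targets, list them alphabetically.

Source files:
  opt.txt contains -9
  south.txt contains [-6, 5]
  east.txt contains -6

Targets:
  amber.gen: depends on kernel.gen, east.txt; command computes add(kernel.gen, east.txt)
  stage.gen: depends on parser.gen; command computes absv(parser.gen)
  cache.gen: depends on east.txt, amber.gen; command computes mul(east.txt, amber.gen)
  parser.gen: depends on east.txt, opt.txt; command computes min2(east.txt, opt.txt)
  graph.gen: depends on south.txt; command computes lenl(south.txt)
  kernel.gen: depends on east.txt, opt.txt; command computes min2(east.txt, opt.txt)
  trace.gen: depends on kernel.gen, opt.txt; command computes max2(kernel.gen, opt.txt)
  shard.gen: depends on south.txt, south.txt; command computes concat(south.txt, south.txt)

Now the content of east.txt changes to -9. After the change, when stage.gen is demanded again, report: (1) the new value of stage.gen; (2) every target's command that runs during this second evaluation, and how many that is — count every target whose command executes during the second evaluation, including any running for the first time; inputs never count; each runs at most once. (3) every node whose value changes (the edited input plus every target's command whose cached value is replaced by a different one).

stage.gen now evaluates to 9.
Run set: parser.gen (1 run).
Changed values: east.txt.
The important point: parser.gen recomputes to an identical value, and the output ends up unchanged.

Initial pass — values computed on the first demand:
  parser.gen = min2(-6, -9) = -9
  stage.gen = absv(-9) = 9

Second demand — change propagation:
  parser.gen: re-runs because east.txt -6->-9; new result -9 (unchanged).
  stage.gen: re-examined; everything it read last time is the same (parser.gen unchanged) — cache 9 kept, no run.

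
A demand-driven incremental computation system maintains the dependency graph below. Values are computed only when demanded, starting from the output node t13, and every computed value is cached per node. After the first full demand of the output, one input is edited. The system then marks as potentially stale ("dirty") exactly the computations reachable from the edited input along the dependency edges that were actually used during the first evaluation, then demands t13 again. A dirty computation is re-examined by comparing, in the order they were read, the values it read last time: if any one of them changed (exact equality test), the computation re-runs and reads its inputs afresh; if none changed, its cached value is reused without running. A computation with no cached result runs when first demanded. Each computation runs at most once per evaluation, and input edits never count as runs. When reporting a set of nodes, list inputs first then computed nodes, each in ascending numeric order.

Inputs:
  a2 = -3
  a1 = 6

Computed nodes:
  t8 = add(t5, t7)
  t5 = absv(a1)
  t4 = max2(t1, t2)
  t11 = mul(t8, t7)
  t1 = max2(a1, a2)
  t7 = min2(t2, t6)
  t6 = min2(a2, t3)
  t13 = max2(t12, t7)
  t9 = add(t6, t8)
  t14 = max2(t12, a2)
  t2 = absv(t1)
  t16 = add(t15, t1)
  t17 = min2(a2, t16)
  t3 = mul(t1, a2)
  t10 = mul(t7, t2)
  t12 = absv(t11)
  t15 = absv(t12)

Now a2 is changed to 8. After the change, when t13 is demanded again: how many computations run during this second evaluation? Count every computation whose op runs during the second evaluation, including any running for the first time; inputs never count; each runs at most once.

Computations that run: t1, t2, t3, t6, t7, t8, t11, t12, t13 — 9 in total.

First evaluation (everything demanded from the output):
  t1 = max2(6, -3) = 6
  t2 = absv(6) = 6
  t3 = mul(6, -3) = -18
  t5 = absv(6) = 6
  t6 = min2(-3, -18) = -18
  t7 = min2(6, -18) = -18
  t8 = add(6, -18) = -12
  t11 = mul(-12, -18) = 216
  t12 = absv(216) = 216
  t13 = max2(216, -18) = 216

Propagation after the edit:
  t1: runs — a2 -3->8; result 8.
  t2: runs — t1 6->8; result 8.
  t3: runs — t1 6->8; a2 -3->8; result 64.
  t6: runs — a2 -3->8; t3 -18->64; result 8.
  t7: runs — t2 6->8; t6 -18->8; result 8.
  t8: runs — t7 -18->8; result 14.
  t11: runs — t8 -12->14; t7 -18->8; result 112.
  t12: runs — t11 216->112; result 112.
  t13: runs — t12 216->112; t7 -18->8; result 112.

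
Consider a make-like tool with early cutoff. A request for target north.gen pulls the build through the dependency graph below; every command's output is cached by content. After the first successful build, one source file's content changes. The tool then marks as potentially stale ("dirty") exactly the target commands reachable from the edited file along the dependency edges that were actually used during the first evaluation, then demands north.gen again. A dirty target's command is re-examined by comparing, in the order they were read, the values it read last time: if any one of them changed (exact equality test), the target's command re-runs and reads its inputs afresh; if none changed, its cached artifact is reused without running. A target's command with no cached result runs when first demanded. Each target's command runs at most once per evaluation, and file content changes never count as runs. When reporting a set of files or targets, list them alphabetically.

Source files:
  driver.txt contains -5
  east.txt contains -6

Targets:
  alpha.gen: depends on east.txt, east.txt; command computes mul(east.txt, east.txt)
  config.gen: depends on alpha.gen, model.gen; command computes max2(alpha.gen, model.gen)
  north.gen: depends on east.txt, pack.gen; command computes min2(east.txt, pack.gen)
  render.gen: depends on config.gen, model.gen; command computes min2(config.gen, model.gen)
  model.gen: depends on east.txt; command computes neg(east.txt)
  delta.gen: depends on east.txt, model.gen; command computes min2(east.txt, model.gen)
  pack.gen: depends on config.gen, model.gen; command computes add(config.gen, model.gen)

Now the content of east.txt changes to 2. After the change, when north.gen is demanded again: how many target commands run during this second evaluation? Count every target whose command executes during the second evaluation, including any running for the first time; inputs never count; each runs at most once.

5 target commands run: alpha.gen, config.gen, model.gen, north.gen, pack.gen.

First demand of the output computes:
  alpha.gen = mul(-6, -6) = 36
  model.gen = neg(-6) = 6
  config.gen = max2(36, 6) = 36
  pack.gen = add(36, 6) = 42
  north.gen = min2(-6, 42) = -6

After the edit, cleaning proceeds:
  alpha.gen: a read changed (east.txt -6->2; east.txt -6->2) — executes, giving 4.
  model.gen: a read changed (east.txt -6->2) — executes, giving -2.
  config.gen: a read changed (alpha.gen 36->4; model.gen 6->-2) — executes, giving 4.
  pack.gen: a read changed (config.gen 36->4; model.gen 6->-2) — executes, giving 2.
  north.gen: a read changed (east.txt -6->2; pack.gen 42->2) — executes, giving 2.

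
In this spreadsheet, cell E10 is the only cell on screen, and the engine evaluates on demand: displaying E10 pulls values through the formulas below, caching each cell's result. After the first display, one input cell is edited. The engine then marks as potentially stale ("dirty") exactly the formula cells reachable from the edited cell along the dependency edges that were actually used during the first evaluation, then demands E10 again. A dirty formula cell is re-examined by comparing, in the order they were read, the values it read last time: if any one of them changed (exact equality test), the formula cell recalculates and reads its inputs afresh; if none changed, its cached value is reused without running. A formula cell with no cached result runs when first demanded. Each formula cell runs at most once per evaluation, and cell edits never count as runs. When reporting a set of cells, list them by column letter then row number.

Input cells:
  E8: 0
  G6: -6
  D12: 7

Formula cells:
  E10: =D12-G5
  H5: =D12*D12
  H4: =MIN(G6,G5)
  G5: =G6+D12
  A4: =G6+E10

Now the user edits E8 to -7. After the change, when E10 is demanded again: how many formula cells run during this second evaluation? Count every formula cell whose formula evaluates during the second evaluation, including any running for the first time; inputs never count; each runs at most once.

Run set: none (0 run).
The important point: nothing the output needs ever reads E8, so the edit is invisible to it.

Initial pass — values computed on the first demand:
  G5 = -6 + 7 = 1
  E10 = 7 - 1 = 6

Second demand — change propagation:
  no demanded computation ever read E8, so the edit dirties nothing and nothing runs.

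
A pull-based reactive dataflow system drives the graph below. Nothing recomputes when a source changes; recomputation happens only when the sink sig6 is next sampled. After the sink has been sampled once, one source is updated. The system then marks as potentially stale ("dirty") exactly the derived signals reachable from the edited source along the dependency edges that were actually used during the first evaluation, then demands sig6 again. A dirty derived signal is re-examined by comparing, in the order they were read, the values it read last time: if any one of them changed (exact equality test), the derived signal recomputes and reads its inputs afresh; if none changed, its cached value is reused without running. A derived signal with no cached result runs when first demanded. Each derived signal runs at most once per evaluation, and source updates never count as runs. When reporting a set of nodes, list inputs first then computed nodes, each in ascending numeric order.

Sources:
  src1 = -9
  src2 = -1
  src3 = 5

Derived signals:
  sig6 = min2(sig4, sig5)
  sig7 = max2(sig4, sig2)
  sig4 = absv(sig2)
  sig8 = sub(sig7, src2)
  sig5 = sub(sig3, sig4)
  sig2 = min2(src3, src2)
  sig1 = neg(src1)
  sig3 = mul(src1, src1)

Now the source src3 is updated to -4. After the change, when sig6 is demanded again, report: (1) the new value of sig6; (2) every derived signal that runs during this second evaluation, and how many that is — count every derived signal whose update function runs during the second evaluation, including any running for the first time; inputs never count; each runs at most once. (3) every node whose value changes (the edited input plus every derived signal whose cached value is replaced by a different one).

New value of sig6: 4.
Derived signals that run: sig2, sig4, sig5, sig6 — 4 in total.
Values that change: src3, sig2, sig4, sig5, sig6.

First evaluation (everything demanded from the output):
  sig2 = min2(5, -1) = -1
  sig3 = mul(-9, -9) = 81
  sig4 = absv(-1) = 1
  sig5 = sub(81, 1) = 80
  sig6 = min2(1, 80) = 1

Propagation after the edit:
  sig2: runs — src3 5->-4; result -4.
  sig4: runs — sig2 -1->-4; result 4.
  sig5: runs — sig4 1->4; result 77.
  sig6: runs — sig4 1->4; sig5 80->77; result 4.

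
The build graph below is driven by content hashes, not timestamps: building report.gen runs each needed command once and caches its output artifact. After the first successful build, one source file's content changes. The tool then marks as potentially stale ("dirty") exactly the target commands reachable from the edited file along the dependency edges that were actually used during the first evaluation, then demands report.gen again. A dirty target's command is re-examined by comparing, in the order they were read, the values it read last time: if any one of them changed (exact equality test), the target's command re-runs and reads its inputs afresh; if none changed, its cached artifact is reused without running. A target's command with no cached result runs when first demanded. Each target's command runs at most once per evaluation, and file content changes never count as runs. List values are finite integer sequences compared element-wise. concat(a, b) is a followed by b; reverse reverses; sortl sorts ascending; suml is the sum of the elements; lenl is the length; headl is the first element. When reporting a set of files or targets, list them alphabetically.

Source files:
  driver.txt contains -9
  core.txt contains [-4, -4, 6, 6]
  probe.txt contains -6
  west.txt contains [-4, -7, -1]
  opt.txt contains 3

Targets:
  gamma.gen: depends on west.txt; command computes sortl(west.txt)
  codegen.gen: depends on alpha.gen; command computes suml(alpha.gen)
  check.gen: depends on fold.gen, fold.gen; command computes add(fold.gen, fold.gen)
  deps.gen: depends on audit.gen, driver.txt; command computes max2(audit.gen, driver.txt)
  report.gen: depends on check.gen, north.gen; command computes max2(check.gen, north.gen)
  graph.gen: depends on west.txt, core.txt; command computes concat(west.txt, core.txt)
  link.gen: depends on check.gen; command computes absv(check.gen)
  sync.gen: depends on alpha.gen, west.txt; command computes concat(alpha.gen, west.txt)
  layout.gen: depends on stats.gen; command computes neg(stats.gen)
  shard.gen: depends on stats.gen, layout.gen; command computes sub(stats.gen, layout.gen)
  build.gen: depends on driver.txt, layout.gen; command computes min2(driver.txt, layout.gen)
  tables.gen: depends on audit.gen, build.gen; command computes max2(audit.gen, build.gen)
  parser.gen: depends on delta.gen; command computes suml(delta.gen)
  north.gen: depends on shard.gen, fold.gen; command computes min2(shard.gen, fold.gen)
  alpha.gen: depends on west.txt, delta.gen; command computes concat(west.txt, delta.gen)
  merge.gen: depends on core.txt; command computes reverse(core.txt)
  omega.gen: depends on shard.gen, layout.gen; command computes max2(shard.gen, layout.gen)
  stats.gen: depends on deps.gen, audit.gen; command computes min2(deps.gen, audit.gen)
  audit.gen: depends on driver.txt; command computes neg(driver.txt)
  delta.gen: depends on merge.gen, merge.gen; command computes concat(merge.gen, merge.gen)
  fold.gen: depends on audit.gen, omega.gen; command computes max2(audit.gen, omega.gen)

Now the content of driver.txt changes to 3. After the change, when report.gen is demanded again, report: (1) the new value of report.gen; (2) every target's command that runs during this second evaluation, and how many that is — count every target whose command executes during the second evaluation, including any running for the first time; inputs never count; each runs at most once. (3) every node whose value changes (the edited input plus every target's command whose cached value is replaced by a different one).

report.gen now evaluates to 6.
Run set: audit.gen, check.gen, deps.gen, fold.gen, layout.gen, north.gen, omega.gen, report.gen, shard.gen, stats.gen (10 run).
Changed values: audit.gen, check.gen, deps.gen, driver.txt, fold.gen, layout.gen, north.gen, omega.gen, report.gen, shard.gen, stats.gen.

Initial pass — values computed on the first demand:
  audit.gen = neg(-9) = 9
  deps.gen = max2(9, -9) = 9
  stats.gen = min2(9, 9) = 9
  layout.gen = neg(9) = -9
  shard.gen = sub(9, -9) = 18
  omega.gen = max2(18, -9) = 18
  fold.gen = max2(9, 18) = 18
  check.gen = add(18, 18) = 36
  north.gen = min2(18, 18) = 18
  report.gen = max2(36, 18) = 36

Second demand — change propagation:
  audit.gen: re-runs because driver.txt -9->3; new result -3.
  deps.gen: re-runs because audit.gen 9->-3; driver.txt -9->3; new result 3.
  stats.gen: re-runs because deps.gen 9->3; audit.gen 9->-3; new result -3.
  layout.gen: re-runs because stats.gen 9->-3; new result 3.
  shard.gen: re-runs because stats.gen 9->-3; layout.gen -9->3; new result -6.
  omega.gen: re-runs because shard.gen 18->-6; layout.gen -9->3; new result 3.
  fold.gen: re-runs because audit.gen 9->-3; omega.gen 18->3; new result 3.
  check.gen: re-runs because fold.gen 18->3; fold.gen 18->3; new result 6.
  north.gen: re-runs because shard.gen 18->-6; fold.gen 18->3; new result -6.
  report.gen: re-runs because check.gen 36->6; north.gen 18->-6; new result 6.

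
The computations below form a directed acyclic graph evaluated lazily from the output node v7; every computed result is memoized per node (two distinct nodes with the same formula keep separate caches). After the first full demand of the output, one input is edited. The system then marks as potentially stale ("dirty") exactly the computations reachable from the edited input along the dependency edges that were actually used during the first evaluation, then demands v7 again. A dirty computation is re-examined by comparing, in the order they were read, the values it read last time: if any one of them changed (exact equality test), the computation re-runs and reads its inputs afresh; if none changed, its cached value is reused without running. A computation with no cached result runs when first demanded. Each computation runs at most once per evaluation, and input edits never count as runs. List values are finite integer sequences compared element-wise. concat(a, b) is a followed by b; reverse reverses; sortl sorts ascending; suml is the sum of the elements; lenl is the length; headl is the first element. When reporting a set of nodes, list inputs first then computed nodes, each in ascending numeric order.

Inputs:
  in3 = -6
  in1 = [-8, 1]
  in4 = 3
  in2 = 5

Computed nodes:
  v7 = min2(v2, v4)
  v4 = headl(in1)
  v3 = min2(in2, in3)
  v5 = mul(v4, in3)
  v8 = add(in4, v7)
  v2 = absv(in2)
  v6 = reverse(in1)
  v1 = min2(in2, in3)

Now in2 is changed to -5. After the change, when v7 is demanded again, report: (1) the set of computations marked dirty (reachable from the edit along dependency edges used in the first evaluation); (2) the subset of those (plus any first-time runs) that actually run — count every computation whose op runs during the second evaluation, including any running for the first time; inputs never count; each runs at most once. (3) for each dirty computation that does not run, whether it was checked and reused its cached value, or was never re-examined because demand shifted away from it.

The edit dirties: v2, v7.
1 computations run: v2.
Cache hits after checking: v7.
Note the absorption at v2: it re-runs yet its value is the same, leaving the output's value untouched.

First demand of the output computes:
  v2 = absv(5) = 5
  v4 = headl([-8, 1]) = -8
  v7 = min2(5, -8) = -8

After the edit, cleaning proceeds:
  v2: a read changed (in2 5->-5) — executes, giving 5 — identical to its old value.
  v7: dirty, but its reads are unchanged (v2 unchanged, v4 unchanged); cached -8 stands.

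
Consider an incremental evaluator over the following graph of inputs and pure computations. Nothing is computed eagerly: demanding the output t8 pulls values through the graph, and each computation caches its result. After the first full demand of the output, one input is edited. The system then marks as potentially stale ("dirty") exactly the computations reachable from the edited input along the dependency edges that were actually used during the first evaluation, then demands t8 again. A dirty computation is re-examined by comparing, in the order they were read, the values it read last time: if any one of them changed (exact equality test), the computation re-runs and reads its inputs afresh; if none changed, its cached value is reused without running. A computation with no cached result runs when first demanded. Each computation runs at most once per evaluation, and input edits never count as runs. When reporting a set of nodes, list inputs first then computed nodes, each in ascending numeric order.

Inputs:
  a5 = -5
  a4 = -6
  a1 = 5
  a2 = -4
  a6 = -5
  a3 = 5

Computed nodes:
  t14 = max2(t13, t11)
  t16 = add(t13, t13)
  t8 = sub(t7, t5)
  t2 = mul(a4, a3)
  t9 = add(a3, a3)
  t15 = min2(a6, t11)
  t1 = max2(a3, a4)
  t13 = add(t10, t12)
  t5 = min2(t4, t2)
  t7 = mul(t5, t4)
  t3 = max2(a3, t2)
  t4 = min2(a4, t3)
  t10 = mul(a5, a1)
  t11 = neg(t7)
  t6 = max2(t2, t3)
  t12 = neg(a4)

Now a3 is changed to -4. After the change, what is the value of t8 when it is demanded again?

t8 now evaluates to 42.

Initial pass — values computed on the first demand:
  t2 = mul(-6, 5) = -30
  t3 = max2(5, -30) = 5
  t4 = min2(-6, 5) = -6
  t5 = min2(-6, -30) = -30
  t7 = mul(-30, -6) = 180
  t8 = sub(180, -30) = 210

Second demand — change propagation:
  t2: re-runs because a3 5->-4; new result 24.
  t3: re-runs because a3 5->-4; t2 -30->24; new result 24.
  t4: re-runs because t3 5->24; new result -6 (unchanged).
  t5: re-runs because t2 -30->24; new result -6.
  t7: re-runs because t5 -30->-6; new result 36.
  t8: re-runs because t7 180->36; t5 -30->-6; new result 42.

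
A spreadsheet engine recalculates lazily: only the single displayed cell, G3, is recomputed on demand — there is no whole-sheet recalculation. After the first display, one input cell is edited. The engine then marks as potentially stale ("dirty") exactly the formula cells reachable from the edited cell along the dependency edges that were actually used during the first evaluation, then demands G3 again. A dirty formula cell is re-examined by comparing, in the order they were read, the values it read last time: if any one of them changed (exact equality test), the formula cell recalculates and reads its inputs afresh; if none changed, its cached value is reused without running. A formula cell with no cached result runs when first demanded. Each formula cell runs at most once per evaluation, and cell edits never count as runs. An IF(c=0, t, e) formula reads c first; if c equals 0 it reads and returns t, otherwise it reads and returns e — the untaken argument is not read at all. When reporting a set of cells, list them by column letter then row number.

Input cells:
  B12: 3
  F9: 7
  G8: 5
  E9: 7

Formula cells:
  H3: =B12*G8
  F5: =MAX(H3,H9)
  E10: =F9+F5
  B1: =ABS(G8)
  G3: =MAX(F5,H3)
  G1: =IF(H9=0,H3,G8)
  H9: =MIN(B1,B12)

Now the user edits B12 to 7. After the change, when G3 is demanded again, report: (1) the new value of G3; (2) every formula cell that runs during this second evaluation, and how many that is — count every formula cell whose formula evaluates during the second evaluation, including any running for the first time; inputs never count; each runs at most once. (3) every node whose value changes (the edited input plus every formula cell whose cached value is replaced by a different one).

First evaluation (everything demanded from the output):
  B1 = ABS(5) = 5
  H3 = 3 * 5 = 15
  H9 = MIN(5, 3) = 3
  F5 = MAX(15, 3) = 15
  G3 = MAX(15, 15) = 15

Propagation after the edit:
  H3: runs — B12 3->7; result 35.
  H9: runs — B12 3->7; result 5.
  F5: runs — H3 15->35; H9 3->5; result 35.
  G3: runs — F5 15->35; H3 15->35; result 35.

New value of G3: 35.
Formula cells that run: F5, G3, H3, H9 — 4 in total.
Values that change: B12, F5, G3, H3, H9.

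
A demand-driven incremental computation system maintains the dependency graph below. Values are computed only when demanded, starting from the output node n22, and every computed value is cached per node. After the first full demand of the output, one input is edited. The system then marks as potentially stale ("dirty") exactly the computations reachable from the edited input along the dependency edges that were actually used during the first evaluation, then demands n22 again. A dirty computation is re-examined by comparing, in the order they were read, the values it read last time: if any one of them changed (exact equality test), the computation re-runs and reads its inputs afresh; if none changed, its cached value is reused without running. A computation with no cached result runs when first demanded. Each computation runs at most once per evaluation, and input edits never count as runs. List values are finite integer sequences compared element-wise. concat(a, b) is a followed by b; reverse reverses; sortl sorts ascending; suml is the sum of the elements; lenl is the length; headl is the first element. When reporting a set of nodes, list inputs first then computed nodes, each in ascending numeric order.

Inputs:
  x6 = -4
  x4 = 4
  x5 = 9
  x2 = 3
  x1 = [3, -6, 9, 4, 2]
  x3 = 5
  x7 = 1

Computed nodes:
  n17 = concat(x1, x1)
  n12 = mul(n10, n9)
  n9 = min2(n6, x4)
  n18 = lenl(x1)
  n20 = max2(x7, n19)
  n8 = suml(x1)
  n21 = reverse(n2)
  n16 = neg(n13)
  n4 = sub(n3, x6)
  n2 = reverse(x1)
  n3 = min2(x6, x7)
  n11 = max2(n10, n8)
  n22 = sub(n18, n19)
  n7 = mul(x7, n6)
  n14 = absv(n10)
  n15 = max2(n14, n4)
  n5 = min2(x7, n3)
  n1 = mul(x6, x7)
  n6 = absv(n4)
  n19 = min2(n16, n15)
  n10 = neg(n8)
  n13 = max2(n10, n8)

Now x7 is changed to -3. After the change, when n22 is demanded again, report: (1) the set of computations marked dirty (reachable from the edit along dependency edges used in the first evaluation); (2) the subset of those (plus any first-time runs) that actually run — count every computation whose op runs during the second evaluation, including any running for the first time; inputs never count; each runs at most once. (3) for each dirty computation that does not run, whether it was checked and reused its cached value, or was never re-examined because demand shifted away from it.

Marked dirty: n3, n4, n15, n19, n22.
Computations that run: n3 — 1 in total.
Checked but reused from cache: n4, n15, n19, n22.
Key observation: the change is absorbed at n3 — it re-runs but produces the same value, and the output's value is unchanged.

First evaluation (everything demanded from the output):
  n3 = min2(-4, 1) = -4
  n4 = sub(-4, -4) = 0
  n8 = suml([3, -6, 9, 4, 2]) = 12
  n10 = neg(12) = -12
  n13 = max2(-12, 12) = 12
  n14 = absv(-12) = 12
  n15 = max2(12, 0) = 12
  n16 = neg(12) = -12
  n18 = lenl([3, -6, 9, 4, 2]) = 5
  n19 = min2(-12, 12) = -12
  n22 = sub(5, -12) = 17

Propagation after the edit:
  n3: runs — x7 1->-3; result -4 (same value as before).
  n4: checked — values it read are unchanged (n3 unchanged, x6 unchanged); reused cached 0 without running.
  n15: checked — values it read are unchanged (n14 unchanged, n4 unchanged); reused cached 12 without running.
  n19: checked — values it read are unchanged (n16 unchanged, n15 unchanged); reused cached -12 without running.
  n22: checked — values it read are unchanged (n18 unchanged, n19 unchanged); reused cached 17 without running.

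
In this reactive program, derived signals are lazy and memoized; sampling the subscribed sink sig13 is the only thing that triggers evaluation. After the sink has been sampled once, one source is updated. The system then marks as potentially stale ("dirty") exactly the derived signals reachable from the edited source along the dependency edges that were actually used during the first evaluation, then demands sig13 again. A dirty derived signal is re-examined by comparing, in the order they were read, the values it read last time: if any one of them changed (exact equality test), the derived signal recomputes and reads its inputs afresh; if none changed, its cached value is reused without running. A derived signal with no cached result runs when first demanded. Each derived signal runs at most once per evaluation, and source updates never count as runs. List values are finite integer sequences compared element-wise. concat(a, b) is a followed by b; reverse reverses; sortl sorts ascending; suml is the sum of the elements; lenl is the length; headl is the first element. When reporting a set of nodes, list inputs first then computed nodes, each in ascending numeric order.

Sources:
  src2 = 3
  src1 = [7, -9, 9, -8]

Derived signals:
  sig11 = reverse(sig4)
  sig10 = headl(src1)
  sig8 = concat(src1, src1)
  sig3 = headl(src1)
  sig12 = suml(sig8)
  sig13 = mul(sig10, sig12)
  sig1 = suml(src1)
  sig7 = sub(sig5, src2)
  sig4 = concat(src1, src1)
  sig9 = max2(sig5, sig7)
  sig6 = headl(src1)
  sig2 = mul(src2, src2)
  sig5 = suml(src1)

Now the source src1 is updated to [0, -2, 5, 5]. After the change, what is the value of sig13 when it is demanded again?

Demanding sig13 again yields 0.

First demand of the output computes:
  sig8 = concat([7, -9, 9, -8], [7, -9, 9, -8]) = [7, -9, 9, -8, 7, -9, 9, -8]
  sig10 = headl([7, -9, 9, -8]) = 7
  sig12 = suml([7, -9, 9, -8, 7, -9, 9, -8]) = -2
  sig13 = mul(7, -2) = -14

After the edit, cleaning proceeds:
  sig8: a read changed (src1 [7, -9, 9, -8]->[0, -2, 5, 5]; src1 [7, -9, 9, -8]->[0, -2, 5, 5]) — executes, giving [0, -2, 5, 5, 0, -2, 5, 5].
  sig10: a read changed (src1 [7, -9, 9, -8]->[0, -2, 5, 5]) — executes, giving 0.
  sig12: a read changed (sig8 [7, -9, 9, -8, 7, -9, 9, -8]->[0, -2, 5, 5, 0, -2, 5, 5]) — executes, giving 16.
  sig13: a read changed (sig10 7->0; sig12 -2->16) — executes, giving 0.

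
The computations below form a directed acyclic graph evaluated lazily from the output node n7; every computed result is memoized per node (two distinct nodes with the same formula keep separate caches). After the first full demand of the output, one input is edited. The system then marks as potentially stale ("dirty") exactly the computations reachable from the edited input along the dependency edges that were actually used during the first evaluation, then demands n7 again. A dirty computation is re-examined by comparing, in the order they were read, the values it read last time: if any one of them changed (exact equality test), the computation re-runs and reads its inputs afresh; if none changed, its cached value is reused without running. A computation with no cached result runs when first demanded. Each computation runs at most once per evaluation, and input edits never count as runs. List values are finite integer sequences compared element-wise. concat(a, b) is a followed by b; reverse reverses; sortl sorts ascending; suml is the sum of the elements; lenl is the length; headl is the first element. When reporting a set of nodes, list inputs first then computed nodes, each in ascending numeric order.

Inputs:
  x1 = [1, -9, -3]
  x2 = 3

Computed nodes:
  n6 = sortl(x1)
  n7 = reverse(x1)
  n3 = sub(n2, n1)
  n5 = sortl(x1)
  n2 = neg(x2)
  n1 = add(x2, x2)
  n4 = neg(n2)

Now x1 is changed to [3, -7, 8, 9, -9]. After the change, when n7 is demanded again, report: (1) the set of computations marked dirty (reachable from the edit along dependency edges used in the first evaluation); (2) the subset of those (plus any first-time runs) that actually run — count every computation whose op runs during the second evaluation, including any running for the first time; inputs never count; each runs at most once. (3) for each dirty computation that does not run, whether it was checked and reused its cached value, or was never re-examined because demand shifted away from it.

First demand of the output computes:
  n7 = reverse([1, -9, -3]) = [-3, -9, 1]

After the edit, cleaning proceeds:
  n7: a read changed (x1 [1, -9, -3]->[3, -7, 8, 9, -9]) — executes, giving [-9, 9, 8, -7, 3].

The edit dirties: n7.
1 computations run: n7.
No dirty computation escaped a run.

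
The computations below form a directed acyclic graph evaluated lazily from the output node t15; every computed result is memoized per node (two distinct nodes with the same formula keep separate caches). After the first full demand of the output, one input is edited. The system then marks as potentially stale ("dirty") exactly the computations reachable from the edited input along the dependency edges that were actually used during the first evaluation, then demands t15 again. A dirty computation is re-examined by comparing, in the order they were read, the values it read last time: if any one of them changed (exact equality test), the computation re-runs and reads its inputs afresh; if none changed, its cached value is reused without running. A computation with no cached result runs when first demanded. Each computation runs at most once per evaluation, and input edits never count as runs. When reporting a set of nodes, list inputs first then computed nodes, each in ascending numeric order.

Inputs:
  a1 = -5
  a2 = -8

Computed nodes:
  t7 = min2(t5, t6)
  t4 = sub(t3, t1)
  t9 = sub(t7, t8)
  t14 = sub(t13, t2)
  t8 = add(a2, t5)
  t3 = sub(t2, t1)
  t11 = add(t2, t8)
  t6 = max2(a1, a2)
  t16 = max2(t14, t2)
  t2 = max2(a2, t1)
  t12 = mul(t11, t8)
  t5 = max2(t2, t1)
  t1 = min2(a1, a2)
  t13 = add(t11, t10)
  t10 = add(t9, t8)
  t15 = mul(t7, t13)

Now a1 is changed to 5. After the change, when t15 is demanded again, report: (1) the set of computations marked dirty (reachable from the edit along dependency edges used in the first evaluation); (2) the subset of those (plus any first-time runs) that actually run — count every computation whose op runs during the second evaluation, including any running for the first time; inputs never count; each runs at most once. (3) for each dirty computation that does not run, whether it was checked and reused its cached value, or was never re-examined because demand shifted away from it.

The edit dirties: t1, t2, t5, t6, t7, t8, t9, t10, t11, t13, t15.
3 computations run: t1, t6, t7.
Cache hits after checking: t2, t5, t8, t9, t10, t11, t13, t15.
Note where the cutoff bites: t2 is checked, finds nothing changed, and keeps its cache.

First demand of the output computes:
  t1 = min2(-5, -8) = -8
  t2 = max2(-8, -8) = -8
  t5 = max2(-8, -8) = -8
  t6 = max2(-5, -8) = -5
  t7 = min2(-8, -5) = -8
  t8 = add(-8, -8) = -16
  t9 = sub(-8, -16) = 8
  t10 = add(8, -16) = -8
  t11 = add(-8, -16) = -24
  t13 = add(-24, -8) = -32
  t15 = mul(-8, -32) = 256

After the edit, cleaning proceeds:
  t1: a read changed (a1 -5->5) — executes, giving -8 — identical to its old value.
  t2: dirty, but its reads are unchanged (a2 unchanged, t1 unchanged); cached -8 stands.
  t5: dirty, but its reads are unchanged (t2 unchanged, t1 unchanged); cached -8 stands.
  t6: a read changed (a1 -5->5) — executes, giving 5.
  t7: a read changed (t6 -5->5) — executes, giving -8 — identical to its old value.
  t8: dirty, but its reads are unchanged (a2 unchanged, t5 unchanged); cached -16 stands.
  t9: dirty, but its reads are unchanged (t7 unchanged, t8 unchanged); cached 8 stands.
  t10: dirty, but its reads are unchanged (t9 unchanged, t8 unchanged); cached -8 stands.
  t11: dirty, but its reads are unchanged (t2 unchanged, t8 unchanged); cached -24 stands.
  t13: dirty, but its reads are unchanged (t11 unchanged, t10 unchanged); cached -32 stands.
  t15: dirty, but its reads are unchanged (t7 unchanged, t13 unchanged); cached 256 stands.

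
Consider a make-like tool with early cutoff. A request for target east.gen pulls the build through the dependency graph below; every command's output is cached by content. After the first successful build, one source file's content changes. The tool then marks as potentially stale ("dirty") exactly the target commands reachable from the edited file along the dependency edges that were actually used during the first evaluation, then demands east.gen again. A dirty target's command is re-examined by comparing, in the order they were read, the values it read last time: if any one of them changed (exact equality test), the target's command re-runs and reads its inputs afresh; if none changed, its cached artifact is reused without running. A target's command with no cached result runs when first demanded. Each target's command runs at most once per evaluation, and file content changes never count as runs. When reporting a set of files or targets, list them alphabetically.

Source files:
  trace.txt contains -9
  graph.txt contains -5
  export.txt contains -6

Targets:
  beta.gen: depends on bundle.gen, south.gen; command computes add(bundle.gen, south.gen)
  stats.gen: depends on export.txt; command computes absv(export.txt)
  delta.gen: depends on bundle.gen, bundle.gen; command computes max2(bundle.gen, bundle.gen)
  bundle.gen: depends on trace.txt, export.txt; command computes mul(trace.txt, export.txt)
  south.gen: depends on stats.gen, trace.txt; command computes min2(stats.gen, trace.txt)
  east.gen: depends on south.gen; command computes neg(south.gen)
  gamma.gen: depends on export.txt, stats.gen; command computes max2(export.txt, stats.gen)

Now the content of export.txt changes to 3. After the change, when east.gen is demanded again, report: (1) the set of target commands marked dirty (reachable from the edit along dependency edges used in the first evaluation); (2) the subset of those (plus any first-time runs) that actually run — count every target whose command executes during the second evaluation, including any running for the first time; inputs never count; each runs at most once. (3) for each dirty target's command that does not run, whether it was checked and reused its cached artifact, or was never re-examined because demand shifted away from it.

The edit dirties: east.gen, south.gen, stats.gen.
2 target commands run: south.gen, stats.gen.
Cache hits after checking: east.gen.
Note the absorption at south.gen: it re-runs yet its value is the same, leaving the output's value untouched.

First demand of the output computes:
  stats.gen = absv(-6) = 6
  south.gen = min2(6, -9) = -9
  east.gen = neg(-9) = 9

After the edit, cleaning proceeds:
  stats.gen: a read changed (export.txt -6->3) — executes, giving 3.
  south.gen: a read changed (stats.gen 6->3) — executes, giving -9 — identical to its old value.
  east.gen: dirty, but its reads are unchanged (south.gen unchanged); cached 9 stands.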